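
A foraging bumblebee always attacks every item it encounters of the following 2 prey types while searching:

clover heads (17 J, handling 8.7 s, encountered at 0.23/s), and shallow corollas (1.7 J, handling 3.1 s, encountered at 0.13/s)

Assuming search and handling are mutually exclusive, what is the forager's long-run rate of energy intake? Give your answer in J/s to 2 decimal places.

R = (0.23×17 + 0.13×1.7) / (1 + 0.23×8.7 + 0.13×3.1) = 4.131/3.404 = 1.214 J/s.

1.21 J/s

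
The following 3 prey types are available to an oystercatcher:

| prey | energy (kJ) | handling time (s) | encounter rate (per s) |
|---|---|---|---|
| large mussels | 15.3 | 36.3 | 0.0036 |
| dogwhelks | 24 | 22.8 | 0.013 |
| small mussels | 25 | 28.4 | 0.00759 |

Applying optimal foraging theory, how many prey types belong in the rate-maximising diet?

E/h in descending order: dogwhelks 1.05, small mussels 0.88, large mussels 0.421 kJ/s. The optimal diet is the largest prefix of this list for which every included type satisfies E_i/h_i > R on the types above it.
Rate on top 1: 0.2407. small mussels: 0.88 > 0.2407 → include.
Rate on top 2: 0.3319. large mussels: 0.421 > 0.3319 → include.
Optimal diet: dogwhelks, small mussels, large mussels — 3 of 3 types.

3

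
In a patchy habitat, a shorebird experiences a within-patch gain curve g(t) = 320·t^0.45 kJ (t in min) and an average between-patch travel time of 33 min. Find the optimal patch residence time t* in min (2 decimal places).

27.00 min

Maximise g(t)/(T+t): set derivative to zero → g'(t)(T+t) = g(t).
g'(t) = 0.45·320·t^-0.55. Setting 0.45·320·t^-0.55 = 320·t^0.45/(33+t) gives 0.45(33+t) = t, so 0.55·t = 0.45×33.
t* = 0.45×33/0.55 = 27 min.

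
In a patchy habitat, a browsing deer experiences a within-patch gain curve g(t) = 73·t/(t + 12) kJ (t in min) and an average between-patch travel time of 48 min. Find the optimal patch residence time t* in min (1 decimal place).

By the marginal value theorem, leave when the instantaneous gain rate g'(t) equals the habitat-wide average g(t)/(T + t).
g'(t) = 73·12/(t + 12)². Setting 73·12/(t+12)² = 73t/[(t+12)(48+t)] gives 12(48+t) = t(t+12), so t² = 12×48 = 576.
t* = √576 = 24 min.

24.0 min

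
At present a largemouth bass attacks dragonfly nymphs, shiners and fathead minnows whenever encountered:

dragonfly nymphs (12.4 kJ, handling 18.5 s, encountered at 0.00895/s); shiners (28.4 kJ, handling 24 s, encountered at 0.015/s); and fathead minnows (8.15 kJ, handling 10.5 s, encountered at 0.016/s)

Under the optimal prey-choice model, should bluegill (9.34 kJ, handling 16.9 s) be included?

Current rate: (0.00895×12.4 + 0.015×28.4 + 0.016×8.15)/(1 + 0.00895×18.5 + 0.015×24 + 0.016×10.5) = 0.3941 kJ/s.
bluegill: E/h = 9.34/16.9 = 0.5527 kJ/s.
Since 0.5527 > R, including bluegill increases the long-run rate.

Yes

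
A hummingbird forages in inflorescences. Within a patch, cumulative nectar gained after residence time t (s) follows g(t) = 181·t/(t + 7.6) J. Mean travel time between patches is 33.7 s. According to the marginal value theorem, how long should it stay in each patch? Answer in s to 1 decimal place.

16.0 s

Maximise g(t)/(T+t): set derivative to zero → g'(t)(T+t) = g(t).
g'(t) = 181·7.6/(t + 7.6)². Setting 181·7.6/(t+7.6)² = 181t/[(t+7.6)(33.7+t)] gives 7.6(33.7+t) = t(t+7.6), so t² = 7.6×33.7 = 256.1.
t* = √256.1 = 16 s.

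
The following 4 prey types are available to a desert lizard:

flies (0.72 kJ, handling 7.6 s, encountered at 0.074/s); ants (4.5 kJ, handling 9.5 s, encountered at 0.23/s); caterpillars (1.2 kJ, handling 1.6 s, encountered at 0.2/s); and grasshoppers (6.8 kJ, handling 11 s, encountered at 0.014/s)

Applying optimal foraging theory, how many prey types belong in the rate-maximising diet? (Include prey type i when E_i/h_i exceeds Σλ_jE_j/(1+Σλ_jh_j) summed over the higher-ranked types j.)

Profitabilities (E/h, kJ/s): caterpillars 0.75, grasshoppers 0.618, ants 0.474, flies 0.0947. Add prey in this order while the next type's profitability exceeds the intake rate on those already taken.
Rate on top 1: 0.1818. grasshoppers: 0.618 > 0.1818 → include.
Rate on top 2: 0.2274. ants: 0.474 > 0.2274 → include.
Rate on top 3: 0.3745. flies: 0.0947 < 0.3745 → exclude; stop.
Optimal diet: caterpillars, grasshoppers, ants — 3 of 4 types.

3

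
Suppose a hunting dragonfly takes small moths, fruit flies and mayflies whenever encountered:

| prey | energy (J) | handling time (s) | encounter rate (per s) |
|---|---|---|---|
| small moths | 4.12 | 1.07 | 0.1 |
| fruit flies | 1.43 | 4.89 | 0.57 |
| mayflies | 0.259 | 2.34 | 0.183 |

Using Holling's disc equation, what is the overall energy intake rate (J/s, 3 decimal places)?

R = Σλ_iE_i / (1 + Σλ_ih_i)
Numerator: 0.1×4.12 + 0.57×1.43 + 0.183×0.259 = 1.274
Denominator: 1 + 0.1×1.07 + 0.57×4.89 + 0.183×2.34 = 4.323
R = 1.274/4.323 = 0.2949 J/s

0.295 J/s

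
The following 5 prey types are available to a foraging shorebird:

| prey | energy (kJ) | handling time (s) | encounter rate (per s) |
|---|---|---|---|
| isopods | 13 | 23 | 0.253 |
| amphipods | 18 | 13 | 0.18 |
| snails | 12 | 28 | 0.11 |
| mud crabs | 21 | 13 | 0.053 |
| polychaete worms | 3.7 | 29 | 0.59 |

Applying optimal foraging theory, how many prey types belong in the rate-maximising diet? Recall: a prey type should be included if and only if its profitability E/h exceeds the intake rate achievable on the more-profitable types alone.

2

Profitabilities (E/h, kJ/s): mud crabs 1.62, amphipods 1.38, isopods 0.565, snails 0.429, polychaete worms 0.128. Add prey in this order while the next type's profitability exceeds the intake rate on those already taken.
Rate on top 1: 0.659. amphipods: 1.38 > 0.659 → include.
Rate on top 2: 1.08. isopods: 0.565 < 1.08 → exclude; stop.
Optimal diet: mud crabs, amphipods — 2 of 5 types.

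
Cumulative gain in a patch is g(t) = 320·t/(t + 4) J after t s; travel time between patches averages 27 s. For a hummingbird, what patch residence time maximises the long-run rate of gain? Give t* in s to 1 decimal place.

Maximise g(t)/(T+t): set derivative to zero → g'(t)(T+t) = g(t).
g'(t) = 320·4/(t + 4)². Setting 320·4/(t+4)² = 320t/[(t+4)(27+t)] gives 4(27+t) = t(t+4), so t² = 4×27 = 108.
t* = √108 = 10.39 s.

10.4 s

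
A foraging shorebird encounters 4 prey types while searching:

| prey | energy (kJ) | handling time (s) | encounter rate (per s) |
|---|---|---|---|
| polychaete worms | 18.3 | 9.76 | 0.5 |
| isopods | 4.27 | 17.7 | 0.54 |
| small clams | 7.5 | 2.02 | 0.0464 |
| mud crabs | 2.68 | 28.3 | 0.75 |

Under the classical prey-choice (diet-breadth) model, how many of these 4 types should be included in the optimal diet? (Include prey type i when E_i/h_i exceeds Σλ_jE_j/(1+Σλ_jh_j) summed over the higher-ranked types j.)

Rank by E/h (kJ/s): small clams 3.71, polychaete worms 1.88, isopods 0.241, mud crabs 0.0947. Include each in turn until the next type's E/h falls below the running intake rate.
Rate on top 1: 0.3182. polychaete worms: 1.88 > 0.3182 → include.
Rate on top 2: 1.59. isopods: 0.241 < 1.59 → exclude; stop.
Optimal diet: small clams, polychaete worms — 2 of 4 types.

2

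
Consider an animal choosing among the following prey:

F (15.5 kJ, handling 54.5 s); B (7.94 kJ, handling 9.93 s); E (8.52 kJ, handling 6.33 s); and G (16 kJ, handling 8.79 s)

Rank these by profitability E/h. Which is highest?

G

In descending order of E/h:
G: 16/8.79 = 1.82 kJ/s
E: 8.52/6.33 = 1.35 kJ/s
B: 7.94/9.93 = 0.8 kJ/s
F: 15.5/54.5 = 0.284 kJ/s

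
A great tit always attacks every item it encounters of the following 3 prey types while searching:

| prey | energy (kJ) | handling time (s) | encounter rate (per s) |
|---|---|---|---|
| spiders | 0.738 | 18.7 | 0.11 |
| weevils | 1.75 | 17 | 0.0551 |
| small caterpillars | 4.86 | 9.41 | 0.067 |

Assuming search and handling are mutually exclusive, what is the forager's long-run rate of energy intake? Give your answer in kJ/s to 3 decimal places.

0.109 kJ/s

R = Σλ_iE_i / (1 + Σλ_ih_i)
Numerator: 0.11×0.738 + 0.0551×1.75 + 0.067×4.86 = 0.5032
Denominator: 1 + 0.11×18.7 + 0.0551×17 + 0.067×9.41 = 4.624
R = 0.5032/4.624 = 0.1088 kJ/s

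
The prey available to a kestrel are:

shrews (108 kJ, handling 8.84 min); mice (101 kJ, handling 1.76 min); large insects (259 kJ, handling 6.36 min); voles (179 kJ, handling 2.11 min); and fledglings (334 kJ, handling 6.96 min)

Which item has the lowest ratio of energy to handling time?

In descending order of E/h:
voles: 179/2.11 = 84.8 kJ/min
mice: 101/1.76 = 57.4 kJ/min
fledglings: 334/6.96 = 48 kJ/min
large insects: 259/6.36 = 40.7 kJ/min
shrews: 108/8.84 = 12.2 kJ/min

shrews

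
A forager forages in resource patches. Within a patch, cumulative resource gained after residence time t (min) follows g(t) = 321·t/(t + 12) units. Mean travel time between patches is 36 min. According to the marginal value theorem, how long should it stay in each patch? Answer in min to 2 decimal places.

By the marginal value theorem, leave when the instantaneous gain rate g'(t) equals the habitat-wide average g(t)/(T + t).
g'(t) = 321·12/(t + 12)². Setting 321·12/(t+12)² = 321t/[(t+12)(36+t)] gives 12(36+t) = t(t+12), so t² = 12×36 = 432.
t* = √432 = 20.78 min.

20.78 min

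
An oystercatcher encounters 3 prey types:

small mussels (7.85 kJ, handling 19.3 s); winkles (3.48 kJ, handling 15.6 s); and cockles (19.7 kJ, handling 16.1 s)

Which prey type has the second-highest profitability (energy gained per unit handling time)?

Profitability E/h (kJ/s): small mussels = 7.85/19.3 = 0.407, winkles = 3.48/15.6 = 0.223, cockles = 19.7/16.1 = 1.22.
Ranked: cockles > small mussels > winkles.

small mussels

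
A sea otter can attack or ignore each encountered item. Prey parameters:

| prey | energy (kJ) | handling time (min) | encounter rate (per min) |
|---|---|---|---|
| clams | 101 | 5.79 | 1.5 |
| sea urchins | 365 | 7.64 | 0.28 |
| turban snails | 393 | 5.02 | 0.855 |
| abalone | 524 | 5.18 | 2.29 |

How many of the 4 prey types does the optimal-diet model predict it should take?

E/h in descending order: abalone 101, turban snails 78.3, sea urchins 47.8, clams 17.4 kJ/min. The optimal diet is the largest prefix of this list for which every included type satisfies E_i/h_i > R on the types above it.
Rate on top 1: 93.29. turban snails: 78.3 < 93.29 → exclude; stop.
Optimal diet: abalone — 1 of 4 types.

1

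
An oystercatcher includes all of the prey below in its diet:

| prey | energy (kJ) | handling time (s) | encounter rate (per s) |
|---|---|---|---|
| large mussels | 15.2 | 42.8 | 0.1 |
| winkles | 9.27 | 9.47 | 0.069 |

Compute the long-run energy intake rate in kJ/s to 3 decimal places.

0.364 kJ/s

R = (0.1×15.2 + 0.069×9.27) / (1 + 0.1×42.8 + 0.069×9.47) = 2.16/5.933 = 0.364 kJ/s.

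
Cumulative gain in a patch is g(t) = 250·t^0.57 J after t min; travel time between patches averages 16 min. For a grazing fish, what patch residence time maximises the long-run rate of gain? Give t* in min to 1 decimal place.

21.2 min

Maximise g(t)/(T+t): set derivative to zero → g'(t)(T+t) = g(t).
g'(t) = 0.57·250·t^-0.43. Setting 0.57·250·t^-0.43 = 250·t^0.57/(16+t) gives 0.57(16+t) = t, so 0.43·t = 0.57×16.
t* = 0.57×16/0.43 = 21.21 min.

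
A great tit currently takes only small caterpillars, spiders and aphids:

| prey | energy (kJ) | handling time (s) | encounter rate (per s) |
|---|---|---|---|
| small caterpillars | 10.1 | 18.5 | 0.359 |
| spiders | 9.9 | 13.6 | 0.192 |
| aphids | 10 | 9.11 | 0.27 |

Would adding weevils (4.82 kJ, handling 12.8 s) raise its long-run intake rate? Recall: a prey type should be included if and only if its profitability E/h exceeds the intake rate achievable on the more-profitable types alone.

Current rate: (0.359×10.1 + 0.192×9.9 + 0.27×10)/(1 + 0.359×18.5 + 0.192×13.6 + 0.27×9.11) = 0.6471 kJ/s.
Profitability of weevils: 4.82/12.8 = 0.3766 kJ/s.
Since 0.3766 < R, time spent handling weevils is better spent searching.

No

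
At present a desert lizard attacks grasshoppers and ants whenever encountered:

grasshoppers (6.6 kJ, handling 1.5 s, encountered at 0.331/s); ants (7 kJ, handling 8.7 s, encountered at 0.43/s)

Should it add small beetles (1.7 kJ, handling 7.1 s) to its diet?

Current rate: (0.331×6.6 + 0.43×7)/(1 + 0.331×1.5 + 0.43×8.7) = 0.9918 kJ/s.
Profitability of small beetles: 1.7/7.1 = 0.2394 kJ/s.
Since 0.2394 < R, time spent handling small beetles is better spent searching.

No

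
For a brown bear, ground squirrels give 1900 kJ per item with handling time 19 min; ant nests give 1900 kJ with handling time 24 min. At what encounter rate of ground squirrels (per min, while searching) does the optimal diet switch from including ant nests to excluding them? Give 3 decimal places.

0.200 per min

The zero-one rule: include ant nests iff E₂/h₂ > λE₁/(1+λh₁). Equality gives the switch point.
λE₁h₂ = E₂ + λE₂h₁ ⇒ λ = E₂/(E₁h₂ − E₂h₁) = 1900/(4.56e+04 − 3.61e+04) = 0.2 per min.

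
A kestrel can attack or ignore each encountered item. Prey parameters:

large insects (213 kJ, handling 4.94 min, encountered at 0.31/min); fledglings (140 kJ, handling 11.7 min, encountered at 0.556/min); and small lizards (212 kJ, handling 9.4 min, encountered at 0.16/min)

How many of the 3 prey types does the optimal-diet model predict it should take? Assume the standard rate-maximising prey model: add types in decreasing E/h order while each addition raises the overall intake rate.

1

Rank by E/h (kJ/min): large insects 43.1, small lizards 22.6, fledglings 12. Include each in turn until the next type's E/h falls below the running intake rate.
Rate on top 1: 26.08. small lizards: 22.6 < 26.08 → exclude; stop.
Optimal diet: large insects — 1 of 3 types.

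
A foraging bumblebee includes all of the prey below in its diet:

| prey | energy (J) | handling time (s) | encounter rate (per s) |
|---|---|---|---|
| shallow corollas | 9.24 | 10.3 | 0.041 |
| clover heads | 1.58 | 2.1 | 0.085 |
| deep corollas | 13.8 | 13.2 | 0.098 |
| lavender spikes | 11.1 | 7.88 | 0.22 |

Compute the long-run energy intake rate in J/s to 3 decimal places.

R = (0.041×9.24 + 0.085×1.58 + 0.098×13.8 + 0.22×11.1) / (1 + 0.041×10.3 + 0.085×2.1 + 0.098×13.2 + 0.22×7.88) = 4.308/4.628 = 0.9308 J/s.

0.931 J/s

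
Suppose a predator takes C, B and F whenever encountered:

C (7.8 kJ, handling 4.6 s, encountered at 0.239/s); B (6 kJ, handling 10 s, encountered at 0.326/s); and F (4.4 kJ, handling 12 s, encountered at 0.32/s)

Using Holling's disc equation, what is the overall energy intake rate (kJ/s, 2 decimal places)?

0.57 kJ/s

Energy encountered per unit search time: 0.239×7.8 + 0.326×6 + 0.32×4.4 = 5.228 kJ/s.
Handling time per unit search time: 0.239×4.6 + 0.326×10 + 0.32×12 = 8.199.
Rate = 5.228/(1 + 8.199) = 0.5683 kJ/s.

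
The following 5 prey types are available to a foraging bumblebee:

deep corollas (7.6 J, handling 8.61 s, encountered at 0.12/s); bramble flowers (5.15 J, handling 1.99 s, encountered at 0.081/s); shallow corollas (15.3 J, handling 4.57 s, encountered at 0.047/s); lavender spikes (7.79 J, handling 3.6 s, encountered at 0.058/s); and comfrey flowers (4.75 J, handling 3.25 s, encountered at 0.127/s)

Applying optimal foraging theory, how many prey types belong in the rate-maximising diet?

Rank by E/h (J/s): shallow corollas 3.35, bramble flowers 2.59, lavender spikes 2.16, comfrey flowers 1.46, deep corollas 0.883. Include each in turn until the next type's E/h falls below the running intake rate.
Rate on top 1: 0.592. bramble flowers: 2.59 > 0.592 → include.
Rate on top 2: 0.8258. lavender spikes: 2.16 > 0.8258 → include.
Rate on top 3: 1.002. comfrey flowers: 1.46 > 1.002 → include.
Rate on top 4: 1.097. deep corollas: 0.883 < 1.097 → exclude; stop.
Optimal diet: shallow corollas, bramble flowers, lavender spikes, comfrey flowers — 4 of 5 types.

4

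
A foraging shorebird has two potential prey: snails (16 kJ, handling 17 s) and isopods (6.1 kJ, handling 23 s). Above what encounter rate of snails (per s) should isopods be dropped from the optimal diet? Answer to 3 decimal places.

0.023 per s

Drop isopods once their profitability E₂/h₂ falls below the rate achievable on snails alone: E₂/h₂ = λE₁/(1 + λh₁).
Solve for λ: λE₁h₂ = E₂(1 + λh₁) → λ(E₁h₂ − E₂h₁) = E₂ → λ = E₂/(E₁h₂ − E₂h₁).
λ = 6.1/(16×23 − 6.1×17) = 6.1/264.3 = 0.02308 per s.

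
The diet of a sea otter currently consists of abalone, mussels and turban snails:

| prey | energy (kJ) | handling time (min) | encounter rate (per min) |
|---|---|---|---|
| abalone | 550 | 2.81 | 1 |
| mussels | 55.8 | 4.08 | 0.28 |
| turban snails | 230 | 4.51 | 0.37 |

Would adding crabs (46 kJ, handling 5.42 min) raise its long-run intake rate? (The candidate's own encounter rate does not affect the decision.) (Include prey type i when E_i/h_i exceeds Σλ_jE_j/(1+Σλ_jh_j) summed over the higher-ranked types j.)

No

Intake rate on the current diet: R = (1×550 + 0.28×55.8 + 0.37×230) / (1 + 1×2.81 + 0.28×4.08 + 0.37×4.51) = 650.7/6.621 = 98.28 kJ/min.
Profitability of crabs: 46/5.42 = 8.487 kJ/min.
Since 8.487 < R, time spent handling crabs is better spent searching.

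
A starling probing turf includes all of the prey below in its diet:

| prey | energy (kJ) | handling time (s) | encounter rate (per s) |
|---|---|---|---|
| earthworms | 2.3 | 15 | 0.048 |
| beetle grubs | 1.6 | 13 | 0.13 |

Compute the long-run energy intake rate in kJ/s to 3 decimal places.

R = (0.048×2.3 + 0.13×1.6) / (1 + 0.048×15 + 0.13×13) = 0.3184/3.41 = 0.09337 kJ/s.

0.093 kJ/s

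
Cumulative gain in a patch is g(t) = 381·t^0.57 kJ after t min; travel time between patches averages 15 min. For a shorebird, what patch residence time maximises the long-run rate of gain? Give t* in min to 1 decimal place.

19.9 min

Maximise g(t)/(T+t): set derivative to zero → g'(t)(T+t) = g(t).
g'(t) = 0.57·381·t^-0.43. Setting 0.57·381·t^-0.43 = 381·t^0.57/(15+t) gives 0.57(15+t) = t, so 0.43·t = 0.57×15.
t* = 0.57×15/0.43 = 19.88 min.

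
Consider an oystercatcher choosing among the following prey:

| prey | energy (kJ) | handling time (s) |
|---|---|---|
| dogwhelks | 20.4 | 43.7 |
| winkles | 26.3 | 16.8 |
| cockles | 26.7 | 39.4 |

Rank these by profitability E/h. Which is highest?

Profitability E/h (kJ/s): dogwhelks = 20.4/43.7 = 0.467, winkles = 26.3/16.8 = 1.57, cockles = 26.7/39.4 = 0.678.
Ranked: winkles > cockles > dogwhelks.

winkles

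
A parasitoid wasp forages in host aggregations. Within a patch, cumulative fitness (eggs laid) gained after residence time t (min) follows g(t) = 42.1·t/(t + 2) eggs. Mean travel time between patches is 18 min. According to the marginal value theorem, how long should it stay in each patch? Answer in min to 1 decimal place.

6.0 min

Optimal t* satisfies g'(t*) = g(t*)/(T + t*).
g'(t) = 42.1·2/(t + 2)². Setting 42.1·2/(t+2)² = 42.1t/[(t+2)(18+t)] gives 2(18+t) = t(t+2), so t² = 2×18 = 36.
t* = √36 = 6 min.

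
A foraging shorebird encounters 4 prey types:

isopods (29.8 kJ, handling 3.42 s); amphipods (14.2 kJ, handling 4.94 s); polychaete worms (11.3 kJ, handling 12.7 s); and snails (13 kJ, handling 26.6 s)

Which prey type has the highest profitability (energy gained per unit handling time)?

Profitability E/h (kJ/s): isopods = 29.8/3.42 = 8.71, amphipods = 14.2/4.94 = 2.87, polychaete worms = 11.3/12.7 = 0.89, snails = 13/26.6 = 0.489.
Ranked: isopods > amphipods > polychaete worms > snails.

isopods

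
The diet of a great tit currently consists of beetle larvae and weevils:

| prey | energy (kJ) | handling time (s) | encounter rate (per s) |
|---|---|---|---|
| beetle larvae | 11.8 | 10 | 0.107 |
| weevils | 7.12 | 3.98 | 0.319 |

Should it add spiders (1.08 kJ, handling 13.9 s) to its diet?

On beetle larvae and weevils alone, R = ΣλE/(1+Σλh) = 3.534/3.34 = 1.058 kJ/s.
Profitability of spiders: 1.08/13.9 = 0.0777 kJ/s.
0.0777 < 1.058, so adding spiders would lower the average — exclude it.

No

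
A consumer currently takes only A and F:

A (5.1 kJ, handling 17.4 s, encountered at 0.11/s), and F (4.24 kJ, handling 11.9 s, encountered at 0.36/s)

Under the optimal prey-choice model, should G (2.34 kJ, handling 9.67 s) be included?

No

Current rate: (0.11×5.1 + 0.36×4.24)/(1 + 0.11×17.4 + 0.36×11.9) = 0.29 kJ/s.
Profitability of G: 2.34/9.67 = 0.242 kJ/s.
Since 0.242 < R, time spent handling G is better spent searching.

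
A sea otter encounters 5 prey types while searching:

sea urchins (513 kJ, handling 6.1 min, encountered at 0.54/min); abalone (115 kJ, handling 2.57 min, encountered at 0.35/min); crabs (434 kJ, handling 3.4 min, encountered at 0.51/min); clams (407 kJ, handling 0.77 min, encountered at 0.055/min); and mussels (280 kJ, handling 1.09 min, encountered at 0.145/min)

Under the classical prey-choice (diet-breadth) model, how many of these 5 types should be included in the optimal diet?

E/h in descending order: clams 529, mussels 257, crabs 128, sea urchins 84.1, abalone 44.7 kJ/min. The optimal diet is the largest prefix of this list for which every included type satisfies E_i/h_i > R on the types above it.
Rate on top 1: 21.48. mussels: 257 > 21.48 → include.
Rate on top 2: 52.47. crabs: 128 > 52.47 → include.
Rate on top 3: 96.89. sea urchins: 84.1 < 96.89 → exclude; stop.
Optimal diet: clams, mussels, crabs — 3 of 5 types.

3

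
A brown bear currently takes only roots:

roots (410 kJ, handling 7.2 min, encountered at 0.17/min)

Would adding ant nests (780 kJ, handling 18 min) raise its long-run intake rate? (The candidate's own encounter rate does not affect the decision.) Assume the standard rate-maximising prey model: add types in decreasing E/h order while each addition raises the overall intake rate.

On roots alone, R = ΣλE/(1+Σλh) = 69.7/2.224 = 31.34 kJ/min.
ant nests: E/h = 780/18 = 43.33 kJ/min.
Since 43.33 > R, including ant nests increases the long-run rate.

Yes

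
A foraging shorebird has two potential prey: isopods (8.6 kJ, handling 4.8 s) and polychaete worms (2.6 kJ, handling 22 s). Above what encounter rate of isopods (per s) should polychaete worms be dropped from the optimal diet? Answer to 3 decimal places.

At the threshold, the rate on isopods alone equals the profitability of polychaete worms: λ·8.6/(1 + λ·4.8) = 2.6/22 = 0.1182.
Rearranging, λ(8.6 − 0.1182×4.8) = 0.1182, so λ = 0.1182/8.033 = 0.01471 per s.

0.015 per s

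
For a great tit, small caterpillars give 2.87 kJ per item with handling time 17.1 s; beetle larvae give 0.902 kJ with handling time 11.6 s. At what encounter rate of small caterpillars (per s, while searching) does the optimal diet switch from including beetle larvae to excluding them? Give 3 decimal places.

0.050 per s

The zero-one rule: include beetle larvae iff E₂/h₂ > λE₁/(1+λh₁). Equality gives the switch point.
λE₁h₂ = E₂ + λE₂h₁ ⇒ λ = E₂/(E₁h₂ − E₂h₁) = 0.902/(33.29 − 15.42) = 0.05048 per s.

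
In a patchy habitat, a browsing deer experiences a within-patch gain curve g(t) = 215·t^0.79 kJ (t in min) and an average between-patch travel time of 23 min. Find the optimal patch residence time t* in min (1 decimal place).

86.5 min

By the marginal value theorem, leave when the instantaneous gain rate g'(t) equals the habitat-wide average g(t)/(T + t).
g'(t) = 0.79·215·t^-0.21. Setting 0.79·215·t^-0.21 = 215·t^0.79/(23+t) gives 0.79(23+t) = t, so 0.21·t = 0.79×23.
t* = 0.79×23/0.21 = 86.52 min.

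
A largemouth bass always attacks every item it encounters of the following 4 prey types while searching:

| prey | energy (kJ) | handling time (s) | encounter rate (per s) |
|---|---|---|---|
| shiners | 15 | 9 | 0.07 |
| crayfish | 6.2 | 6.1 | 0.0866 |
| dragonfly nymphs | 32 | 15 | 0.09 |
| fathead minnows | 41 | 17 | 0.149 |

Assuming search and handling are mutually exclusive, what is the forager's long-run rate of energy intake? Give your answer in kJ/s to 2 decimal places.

R = (0.07×15 + 0.0866×6.2 + 0.09×32 + 0.149×41) / (1 + 0.07×9 + 0.0866×6.1 + 0.09×15 + 0.149×17) = 10.58/6.041 = 1.751 kJ/s.

1.75 kJ/s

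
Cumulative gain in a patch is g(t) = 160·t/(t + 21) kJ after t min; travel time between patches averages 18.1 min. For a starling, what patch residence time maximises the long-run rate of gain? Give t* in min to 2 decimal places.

By the marginal value theorem, leave when the instantaneous gain rate g'(t) equals the habitat-wide average g(t)/(T + t).
g'(t) = 160·21/(t + 21)². Setting 160·21/(t+21)² = 160t/[(t+21)(18.1+t)] gives 21(18.1+t) = t(t+21), so t² = 21×18.1 = 380.1.
t* = √380.1 = 19.5 min.

19.50 min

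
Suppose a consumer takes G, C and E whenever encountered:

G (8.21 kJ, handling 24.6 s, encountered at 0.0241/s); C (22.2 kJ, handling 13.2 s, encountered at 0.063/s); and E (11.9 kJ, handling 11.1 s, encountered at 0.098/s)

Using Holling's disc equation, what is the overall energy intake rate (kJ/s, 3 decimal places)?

0.787 kJ/s

Energy encountered per unit search time: 0.0241×8.21 + 0.063×22.2 + 0.098×11.9 = 2.763 kJ/s.
Handling time per unit search time: 0.0241×24.6 + 0.063×13.2 + 0.098×11.1 = 2.512.
Rate = 2.763/(1 + 2.512) = 0.7866 kJ/s.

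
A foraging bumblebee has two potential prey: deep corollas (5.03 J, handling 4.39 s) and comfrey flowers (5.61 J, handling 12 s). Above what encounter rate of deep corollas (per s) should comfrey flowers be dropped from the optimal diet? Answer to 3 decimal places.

Drop comfrey flowers once their profitability E₂/h₂ falls below the rate achievable on deep corollas alone: E₂/h₂ = λE₁/(1 + λh₁).
Solve for λ: λE₁h₂ = E₂(1 + λh₁) → λ(E₁h₂ − E₂h₁) = E₂ → λ = E₂/(E₁h₂ − E₂h₁).
λ = 5.61/(5.03×12 − 5.61×4.39) = 5.61/35.73 = 0.157 per s.

0.157 per s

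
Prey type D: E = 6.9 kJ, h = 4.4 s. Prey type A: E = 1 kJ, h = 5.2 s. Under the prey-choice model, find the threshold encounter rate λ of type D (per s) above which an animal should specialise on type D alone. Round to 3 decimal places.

0.032 per s

At the threshold, the rate on type D alone equals the profitability of type A: λ·6.9/(1 + λ·4.4) = 1/5.2 = 0.1923.
Rearranging, λ(6.9 − 0.1923×4.4) = 0.1923, so λ = 0.1923/6.054 = 0.03177 per s.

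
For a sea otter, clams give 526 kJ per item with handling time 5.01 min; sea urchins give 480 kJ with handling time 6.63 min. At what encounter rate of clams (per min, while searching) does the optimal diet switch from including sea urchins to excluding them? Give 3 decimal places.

0.443 per min

At the threshold, the rate on clams alone equals the profitability of sea urchins: λ·526/(1 + λ·5.01) = 480/6.63 = 72.4.
Rearranging, λ(526 − 72.4×5.01) = 72.4, so λ = 72.4/163.3 = 0.4434 per min.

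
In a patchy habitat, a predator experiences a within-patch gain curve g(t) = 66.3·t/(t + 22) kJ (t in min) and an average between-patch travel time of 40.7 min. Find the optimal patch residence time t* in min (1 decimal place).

Maximise g(t)/(T+t): set derivative to zero → g'(t)(T+t) = g(t).
g'(t) = 66.3·22/(t + 22)². Setting 66.3·22/(t+22)² = 66.3t/[(t+22)(40.7+t)] gives 22(40.7+t) = t(t+22), so t² = 22×40.7 = 895.4.
t* = √895.4 = 29.92 min.

29.9 min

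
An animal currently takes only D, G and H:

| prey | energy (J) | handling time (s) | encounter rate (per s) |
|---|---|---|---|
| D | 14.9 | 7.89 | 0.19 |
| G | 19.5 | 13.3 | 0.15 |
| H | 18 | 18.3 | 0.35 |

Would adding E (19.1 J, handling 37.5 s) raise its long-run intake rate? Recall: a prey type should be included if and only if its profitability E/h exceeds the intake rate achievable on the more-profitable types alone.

No

Intake rate on the current diet: R = (0.19×14.9 + 0.15×19.5 + 0.35×18) / (1 + 0.19×7.89 + 0.15×13.3 + 0.35×18.3) = 12.06/10.9 = 1.106 J/s.
E: E/h = 19.1/37.5 = 0.5093 J/s.
Since 0.5093 < R, time spent handling E is better spent searching.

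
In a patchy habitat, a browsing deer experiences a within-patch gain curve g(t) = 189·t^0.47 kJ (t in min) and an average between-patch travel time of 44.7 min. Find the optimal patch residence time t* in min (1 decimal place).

By the marginal value theorem, leave when the instantaneous gain rate g'(t) equals the habitat-wide average g(t)/(T + t).
g'(t) = 0.47·189·t^-0.53. Setting 0.47·189·t^-0.53 = 189·t^0.47/(44.7+t) gives 0.47(44.7+t) = t, so 0.53·t = 0.47×44.7.
t* = 0.47×44.7/0.53 = 39.64 min.

39.6 min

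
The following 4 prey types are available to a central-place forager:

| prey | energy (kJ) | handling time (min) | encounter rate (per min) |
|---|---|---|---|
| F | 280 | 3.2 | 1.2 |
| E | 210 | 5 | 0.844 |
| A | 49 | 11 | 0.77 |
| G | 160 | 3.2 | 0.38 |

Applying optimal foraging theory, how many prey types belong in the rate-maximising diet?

1

Profitabilities (E/h, kJ/min): F 87.5, G 50, E 42, A 4.45. Add prey in this order while the next type's profitability exceeds the intake rate on those already taken.
Rate on top 1: 69.42. G: 50 < 69.42 → exclude; stop.
Optimal diet: F — 1 of 4 types.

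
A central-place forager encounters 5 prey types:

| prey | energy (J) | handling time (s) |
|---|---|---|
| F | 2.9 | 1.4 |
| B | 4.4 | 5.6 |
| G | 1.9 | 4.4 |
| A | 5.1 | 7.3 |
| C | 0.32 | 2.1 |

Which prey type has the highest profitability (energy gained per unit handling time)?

In descending order of E/h:
F: 2.9/1.4 = 2.07 J/s
B: 4.4/5.6 = 0.786 J/s
A: 5.1/7.3 = 0.699 J/s
G: 1.9/4.4 = 0.432 J/s
C: 0.32/2.1 = 0.152 J/s

F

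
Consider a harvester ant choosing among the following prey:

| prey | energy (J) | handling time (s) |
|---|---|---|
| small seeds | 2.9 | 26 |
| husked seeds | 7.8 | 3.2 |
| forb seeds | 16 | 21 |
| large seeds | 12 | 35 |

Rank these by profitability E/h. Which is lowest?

small seeds

Profitability E/h (J/s): small seeds = 2.9/26 = 0.112, husked seeds = 7.8/3.2 = 2.44, forb seeds = 16/21 = 0.762, large seeds = 12/35 = 0.343.
Ranked: husked seeds > forb seeds > large seeds > small seeds.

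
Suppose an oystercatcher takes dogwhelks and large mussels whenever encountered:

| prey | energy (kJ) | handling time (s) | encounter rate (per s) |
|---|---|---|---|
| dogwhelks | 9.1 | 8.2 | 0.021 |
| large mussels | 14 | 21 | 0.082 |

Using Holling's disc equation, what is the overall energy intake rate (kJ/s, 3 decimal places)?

0.463 kJ/s

R = Σλ_iE_i / (1 + Σλ_ih_i)
Numerator: 0.021×9.1 + 0.082×14 = 1.339
Denominator: 1 + 0.021×8.2 + 0.082×21 = 2.894
R = 1.339/2.894 = 0.4627 kJ/s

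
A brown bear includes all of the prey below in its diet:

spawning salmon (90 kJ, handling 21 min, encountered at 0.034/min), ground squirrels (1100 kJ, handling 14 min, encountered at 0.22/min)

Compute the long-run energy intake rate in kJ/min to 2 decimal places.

51.12 kJ/min

R = Σλ_iE_i / (1 + Σλ_ih_i)
Numerator: 0.034×90 + 0.22×1100 = 245.1
Denominator: 1 + 0.034×21 + 0.22×14 = 4.794
R = 245.1/4.794 = 51.12 kJ/min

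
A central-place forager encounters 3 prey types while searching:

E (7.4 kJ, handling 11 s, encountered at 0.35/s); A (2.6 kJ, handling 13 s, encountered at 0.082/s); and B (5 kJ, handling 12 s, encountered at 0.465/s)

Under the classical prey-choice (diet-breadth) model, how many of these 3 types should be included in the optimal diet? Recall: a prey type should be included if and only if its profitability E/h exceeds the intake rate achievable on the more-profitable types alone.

1

Rank by E/h (kJ/s): E 0.673, B 0.417, A 0.2. Include each in turn until the next type's E/h falls below the running intake rate.
Rate on top 1: 0.534. B: 0.417 < 0.534 → exclude; stop.
Optimal diet: E — 1 of 3 types.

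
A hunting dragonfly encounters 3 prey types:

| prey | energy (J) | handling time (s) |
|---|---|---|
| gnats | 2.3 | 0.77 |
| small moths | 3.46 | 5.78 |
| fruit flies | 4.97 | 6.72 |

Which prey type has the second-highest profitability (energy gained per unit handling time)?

Profitability E/h (J/s): gnats = 2.3/0.77 = 2.99, small moths = 3.46/5.78 = 0.599, fruit flies = 4.97/6.72 = 0.74.
Ranked: gnats > fruit flies > small moths.

fruit flies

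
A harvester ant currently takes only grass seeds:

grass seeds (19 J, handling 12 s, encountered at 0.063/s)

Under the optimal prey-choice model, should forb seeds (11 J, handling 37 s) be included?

No

On grass seeds alone, R = ΣλE/(1+Σλh) = 1.197/1.756 = 0.6817 J/s.
Profitability of forb seeds: 11/37 = 0.2973 J/s.
Since 0.2973 < R, time spent handling forb seeds is better spent searching.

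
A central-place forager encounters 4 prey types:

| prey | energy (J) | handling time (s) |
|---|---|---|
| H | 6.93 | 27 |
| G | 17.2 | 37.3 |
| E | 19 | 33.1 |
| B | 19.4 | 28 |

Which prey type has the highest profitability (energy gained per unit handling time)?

B

In descending order of E/h:
B: 19.4/28 = 0.693 J/s
E: 19/33.1 = 0.574 J/s
G: 17.2/37.3 = 0.461 J/s
H: 6.93/27 = 0.257 J/s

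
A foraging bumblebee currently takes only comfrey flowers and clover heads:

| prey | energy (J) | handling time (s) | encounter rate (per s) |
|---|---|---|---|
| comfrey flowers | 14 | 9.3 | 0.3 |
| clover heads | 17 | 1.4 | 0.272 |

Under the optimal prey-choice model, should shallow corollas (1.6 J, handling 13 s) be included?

No

Current rate: (0.3×14 + 0.272×17)/(1 + 0.3×9.3 + 0.272×1.4) = 2.116 J/s.
Profitability of shallow corollas: 1.6/13 = 0.1231 J/s.
Since 0.1231 < R, time spent handling shallow corollas is better spent searching.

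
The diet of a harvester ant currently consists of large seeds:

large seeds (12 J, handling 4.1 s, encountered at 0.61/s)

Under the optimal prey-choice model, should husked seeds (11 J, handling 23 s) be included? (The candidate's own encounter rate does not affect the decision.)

No

Intake rate on the current diet: R = (0.61×12) / (1 + 0.61×4.1) = 7.32/3.501 = 2.091 J/s.
Profitability of husked seeds: 11/23 = 0.4783 J/s.
Since 0.4783 < R, time spent handling husked seeds is better spent searching.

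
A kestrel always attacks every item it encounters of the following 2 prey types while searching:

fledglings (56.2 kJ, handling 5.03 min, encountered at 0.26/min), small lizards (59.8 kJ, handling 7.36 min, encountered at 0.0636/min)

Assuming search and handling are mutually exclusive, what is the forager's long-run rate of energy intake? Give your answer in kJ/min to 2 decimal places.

R = Σλ_iE_i / (1 + Σλ_ih_i)
Numerator: 0.26×56.2 + 0.0636×59.8 = 18.42
Denominator: 1 + 0.26×5.03 + 0.0636×7.36 = 2.776
R = 18.42/2.776 = 6.634 kJ/min

6.63 kJ/min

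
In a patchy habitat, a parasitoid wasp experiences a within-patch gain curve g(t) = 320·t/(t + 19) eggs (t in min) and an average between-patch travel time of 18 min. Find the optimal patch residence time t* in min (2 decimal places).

By the marginal value theorem, leave when the instantaneous gain rate g'(t) equals the habitat-wide average g(t)/(T + t).
g'(t) = 320·19/(t + 19)². Setting 320·19/(t+19)² = 320t/[(t+19)(18+t)] gives 19(18+t) = t(t+19), so t² = 19×18 = 342.
t* = √342 = 18.49 min.

18.49 min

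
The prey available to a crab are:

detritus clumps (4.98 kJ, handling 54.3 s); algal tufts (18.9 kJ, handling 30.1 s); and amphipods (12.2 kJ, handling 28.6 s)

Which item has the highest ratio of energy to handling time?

algal tufts

In descending order of E/h:
algal tufts: 18.9/30.1 = 0.628 kJ/s
amphipods: 12.2/28.6 = 0.427 kJ/s
detritus clumps: 4.98/54.3 = 0.0917 kJ/s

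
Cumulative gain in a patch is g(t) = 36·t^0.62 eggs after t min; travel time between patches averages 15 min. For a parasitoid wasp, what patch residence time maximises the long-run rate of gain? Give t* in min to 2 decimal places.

Maximise g(t)/(T+t): set derivative to zero → g'(t)(T+t) = g(t).
g'(t) = 0.62·36·t^-0.38. Setting 0.62·36·t^-0.38 = 36·t^0.62/(15+t) gives 0.62(15+t) = t, so 0.38·t = 0.62×15.
t* = 0.62×15/0.38 = 24.47 min.

24.47 min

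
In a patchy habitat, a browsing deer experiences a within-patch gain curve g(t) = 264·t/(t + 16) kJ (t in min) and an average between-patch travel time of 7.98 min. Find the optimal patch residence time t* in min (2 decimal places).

11.30 min

Maximise g(t)/(T+t): set derivative to zero → g'(t)(T+t) = g(t).
g'(t) = 264·16/(t + 16)². Setting 264·16/(t+16)² = 264t/[(t+16)(7.98+t)] gives 16(7.98+t) = t(t+16), so t² = 16×7.98 = 127.7.
t* = √127.7 = 11.3 min.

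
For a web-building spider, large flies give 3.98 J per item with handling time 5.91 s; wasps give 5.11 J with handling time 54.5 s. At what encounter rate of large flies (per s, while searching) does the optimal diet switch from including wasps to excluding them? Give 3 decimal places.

Drop wasps once their profitability E₂/h₂ falls below the rate achievable on large flies alone: E₂/h₂ = λE₁/(1 + λh₁).
Solve for λ: λE₁h₂ = E₂(1 + λh₁) → λ(E₁h₂ − E₂h₁) = E₂ → λ = E₂/(E₁h₂ − E₂h₁).
λ = 5.11/(3.98×54.5 − 5.11×5.91) = 5.11/186.7 = 0.02737 per s.

0.027 per s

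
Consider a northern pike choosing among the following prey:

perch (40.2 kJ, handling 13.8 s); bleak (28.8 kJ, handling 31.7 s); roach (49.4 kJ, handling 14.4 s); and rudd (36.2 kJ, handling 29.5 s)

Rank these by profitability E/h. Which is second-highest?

perch

In descending order of E/h:
roach: 49.4/14.4 = 3.43 kJ/s
perch: 40.2/13.8 = 2.91 kJ/s
rudd: 36.2/29.5 = 1.23 kJ/s
bleak: 28.8/31.7 = 0.909 kJ/s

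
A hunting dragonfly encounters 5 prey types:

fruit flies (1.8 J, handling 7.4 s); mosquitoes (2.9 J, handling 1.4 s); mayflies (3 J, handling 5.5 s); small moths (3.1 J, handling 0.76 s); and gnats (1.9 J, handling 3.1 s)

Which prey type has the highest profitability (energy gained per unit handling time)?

In descending order of E/h:
small moths: 3.1/0.76 = 4.08 J/s
mosquitoes: 2.9/1.4 = 2.07 J/s
gnats: 1.9/3.1 = 0.613 J/s
mayflies: 3/5.5 = 0.545 J/s
fruit flies: 1.8/7.4 = 0.243 J/s

small moths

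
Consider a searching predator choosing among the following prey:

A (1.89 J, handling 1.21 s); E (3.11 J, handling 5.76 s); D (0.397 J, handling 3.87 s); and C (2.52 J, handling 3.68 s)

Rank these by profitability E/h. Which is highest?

Profitability E/h (J/s): A = 1.89/1.21 = 1.56, E = 3.11/5.76 = 0.54, D = 0.397/3.87 = 0.103, C = 2.52/3.68 = 0.685.
Ranked: A > C > E > D.

A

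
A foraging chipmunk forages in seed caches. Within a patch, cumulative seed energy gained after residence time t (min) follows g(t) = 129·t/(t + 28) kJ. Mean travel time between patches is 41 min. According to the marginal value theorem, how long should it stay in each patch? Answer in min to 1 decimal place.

33.9 min

Maximise g(t)/(T+t): set derivative to zero → g'(t)(T+t) = g(t).
g'(t) = 129·28/(t + 28)². Setting 129·28/(t+28)² = 129t/[(t+28)(41+t)] gives 28(41+t) = t(t+28), so t² = 28×41 = 1148.
t* = √1148 = 33.88 min.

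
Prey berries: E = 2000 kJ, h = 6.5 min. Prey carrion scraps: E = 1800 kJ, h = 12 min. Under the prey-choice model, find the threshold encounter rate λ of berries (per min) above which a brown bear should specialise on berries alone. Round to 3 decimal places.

Drop carrion scraps once their profitability E₂/h₂ falls below the rate achievable on berries alone: E₂/h₂ = λE₁/(1 + λh₁).
Solve for λ: λE₁h₂ = E₂(1 + λh₁) → λ(E₁h₂ − E₂h₁) = E₂ → λ = E₂/(E₁h₂ − E₂h₁).
λ = 1800/(2000×12 − 1800×6.5) = 1800/1.23e+04 = 0.1463 per min.

0.146 per min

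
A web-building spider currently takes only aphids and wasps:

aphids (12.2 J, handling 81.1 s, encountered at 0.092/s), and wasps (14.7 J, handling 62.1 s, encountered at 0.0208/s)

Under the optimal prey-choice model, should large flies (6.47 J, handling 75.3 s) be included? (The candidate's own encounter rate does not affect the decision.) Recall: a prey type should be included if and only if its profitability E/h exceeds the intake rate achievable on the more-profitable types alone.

On aphids and wasps alone, R = ΣλE/(1+Σλh) = 1.428/9.753 = 0.1464 J/s.
large flies: E/h = 6.47/75.3 = 0.08592 J/s.
Since 0.08592 < R, time spent handling large flies is better spent searching.

No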